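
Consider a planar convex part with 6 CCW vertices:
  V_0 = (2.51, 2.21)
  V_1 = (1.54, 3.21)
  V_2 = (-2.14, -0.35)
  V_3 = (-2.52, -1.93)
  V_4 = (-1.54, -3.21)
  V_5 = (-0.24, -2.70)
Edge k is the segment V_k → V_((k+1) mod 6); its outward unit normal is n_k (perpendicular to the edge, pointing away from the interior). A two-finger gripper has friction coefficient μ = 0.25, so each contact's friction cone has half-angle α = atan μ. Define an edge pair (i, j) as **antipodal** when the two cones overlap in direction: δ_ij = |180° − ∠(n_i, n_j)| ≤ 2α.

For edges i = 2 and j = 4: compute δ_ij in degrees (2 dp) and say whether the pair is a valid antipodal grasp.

α = atan 0.25 = 14.04°;  2α = 28.07°
edge 2: e_2 = (-0.38, -1.58);  n_2 = (-0.9723, +0.2338)
edge 4: e_4 = (+1.30, +0.51);  n_4 = (+0.3652, -0.9309)
∠(n_2, n_4) = 124.94°
δ = |180° − 124.94°| = 55.06°
55.06° > 2α = 28.07°  →  invalid

δ = 55.06°, invalid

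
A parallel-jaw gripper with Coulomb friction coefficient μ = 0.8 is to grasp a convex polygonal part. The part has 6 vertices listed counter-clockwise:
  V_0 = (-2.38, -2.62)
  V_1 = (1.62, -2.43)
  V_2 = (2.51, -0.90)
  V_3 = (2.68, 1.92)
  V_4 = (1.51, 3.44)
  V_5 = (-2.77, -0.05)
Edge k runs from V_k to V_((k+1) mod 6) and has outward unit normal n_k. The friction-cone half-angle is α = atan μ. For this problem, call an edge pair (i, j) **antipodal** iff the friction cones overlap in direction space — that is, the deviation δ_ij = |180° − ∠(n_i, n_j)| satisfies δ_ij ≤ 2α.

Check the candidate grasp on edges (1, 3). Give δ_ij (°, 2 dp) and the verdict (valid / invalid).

α = atan 0.8 = 38.66°;  2α = 77.32°
edge 1: e_1 = (+0.89, +1.53);  n_1 = (+0.8644, -0.5028)
edge 3: e_3 = (-1.17, +1.52);  n_3 = (+0.7924, +0.6100)
∠(n_1, n_3) = 67.77°
δ = |180° − 67.77°| = 112.23°
112.23° > 2α = 77.32°  →  invalid

δ = 112.23°, invalid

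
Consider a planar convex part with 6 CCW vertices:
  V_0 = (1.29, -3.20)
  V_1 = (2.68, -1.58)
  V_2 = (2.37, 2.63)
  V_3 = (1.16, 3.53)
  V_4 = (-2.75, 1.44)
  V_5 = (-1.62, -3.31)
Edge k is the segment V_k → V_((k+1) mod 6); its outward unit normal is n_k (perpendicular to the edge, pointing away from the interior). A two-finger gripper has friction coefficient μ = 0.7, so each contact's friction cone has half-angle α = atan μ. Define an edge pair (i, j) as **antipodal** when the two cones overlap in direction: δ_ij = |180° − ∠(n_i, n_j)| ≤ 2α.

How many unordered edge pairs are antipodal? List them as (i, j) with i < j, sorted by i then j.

count = 7; pairs: (0,3), (0,4), (1,3), (1,4), (2,4), (2,5), (3,5)

α = atan 0.7 = 34.99°;  2α = 69.98°
n_0 = (+0.7589, -0.6512)
n_1 = (+0.9973, +0.0734)
n_2 = (+0.5968, +0.8024)
n_3 = (-0.4714, +0.8819)
n_4 = (-0.9729, -0.2314)
n_5 = (+0.0378, -0.9993)
  (0,1): δ = 135.16°  ·
  (0,2): δ = 86.01°  ·
  (0,3): δ = 21.24°  ✓
  (0,4): δ = 54.01°  ✓
  (0,5): δ = 132.80°  ·
  (1,2): δ = 130.85°  ·
  (1,3): δ = 66.09°  ✓
  (1,4): δ = 9.17°  ✓
  (1,5): δ = 87.95°  ·
  (2,3): δ = 115.23°  ·
  (2,4): δ = 39.98°  ✓
  (2,5): δ = 38.81°  ✓
  (3,4): δ = 104.74°  ·
  (3,5): δ = 25.96°  ✓
  (4,5): δ = 101.22°  ·
antipodal pairs: 7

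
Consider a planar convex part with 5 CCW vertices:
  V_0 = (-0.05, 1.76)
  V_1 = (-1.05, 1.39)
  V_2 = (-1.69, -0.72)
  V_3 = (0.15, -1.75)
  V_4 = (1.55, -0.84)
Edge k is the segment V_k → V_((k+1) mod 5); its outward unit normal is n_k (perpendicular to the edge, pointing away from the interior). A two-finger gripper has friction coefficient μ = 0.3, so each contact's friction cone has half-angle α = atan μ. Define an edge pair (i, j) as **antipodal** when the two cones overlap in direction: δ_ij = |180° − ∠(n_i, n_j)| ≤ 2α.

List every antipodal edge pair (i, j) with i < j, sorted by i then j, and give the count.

α = atan 0.3 = 16.70°;  2α = 33.40°
n_0 = (-0.3470, +0.9379)
n_1 = (-0.9569, +0.2903)
n_2 = (-0.4885, -0.8726)
n_3 = (+0.5450, -0.8384)
n_4 = (+0.8517, +0.5241)
  (0,1): δ = 127.18°  ·
  (0,2): δ = 49.54°  ·
  (0,3): δ = 12.72°  ✓
  (0,4): δ = 101.30°  ·
  (1,2): δ = 102.37°  ·
  (1,3): δ = 40.10°  ·
  (1,4): δ = 48.48°  ·
  (2,3): δ = 117.74°  ·
  (2,4): δ = 29.15°  ✓
  (3,4): δ = 91.42°  ·
antipodal pairs: 2

count = 2; pairs: (0,3), (2,4)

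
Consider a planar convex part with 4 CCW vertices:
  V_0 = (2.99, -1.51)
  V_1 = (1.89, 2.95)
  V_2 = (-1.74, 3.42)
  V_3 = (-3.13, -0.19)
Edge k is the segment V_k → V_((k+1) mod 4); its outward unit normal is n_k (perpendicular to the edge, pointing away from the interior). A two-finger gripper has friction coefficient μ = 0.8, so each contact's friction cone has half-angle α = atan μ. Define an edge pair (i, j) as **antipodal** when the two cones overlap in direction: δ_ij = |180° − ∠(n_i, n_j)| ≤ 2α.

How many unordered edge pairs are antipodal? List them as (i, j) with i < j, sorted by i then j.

count = 3; pairs: (0,2), (0,3), (1,3)

α = atan 0.8 = 38.66°;  2α = 77.32°
n_0 = (+0.9709, +0.2395)
n_1 = (+0.1284, +0.9917)
n_2 = (-0.9332, +0.3593)
n_3 = (-0.2108, -0.9775)
  (0,1): δ = 111.23°  ·
  (0,2): δ = 34.91°  ✓
  (0,3): δ = 63.97°  ✓
  (1,2): δ = 103.68°  ·
  (1,3): δ = 4.79°  ✓
  (2,3): δ = 81.11°  ·
antipodal pairs: 3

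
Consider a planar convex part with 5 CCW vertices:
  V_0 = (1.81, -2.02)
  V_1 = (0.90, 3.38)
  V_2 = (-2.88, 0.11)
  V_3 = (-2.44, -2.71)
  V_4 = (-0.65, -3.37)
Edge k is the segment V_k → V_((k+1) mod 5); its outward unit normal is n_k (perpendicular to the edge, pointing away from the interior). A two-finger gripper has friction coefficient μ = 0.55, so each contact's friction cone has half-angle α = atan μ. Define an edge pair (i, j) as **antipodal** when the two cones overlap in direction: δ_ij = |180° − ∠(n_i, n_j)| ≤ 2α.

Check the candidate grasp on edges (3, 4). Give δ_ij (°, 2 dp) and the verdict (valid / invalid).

δ = 131.00°, invalid

α = atan 0.55 = 28.81°;  2α = 57.62°
edge 3: e_3 = (+1.79, -0.66);  n_3 = (-0.3459, -0.9383)
edge 4: e_4 = (+2.46, +1.35);  n_4 = (+0.4811, -0.8767)
∠(n_3, n_4) = 49.00°
δ = |180° − 49.00°| = 131.00°
131.00° > 2α = 57.62°  →  invalid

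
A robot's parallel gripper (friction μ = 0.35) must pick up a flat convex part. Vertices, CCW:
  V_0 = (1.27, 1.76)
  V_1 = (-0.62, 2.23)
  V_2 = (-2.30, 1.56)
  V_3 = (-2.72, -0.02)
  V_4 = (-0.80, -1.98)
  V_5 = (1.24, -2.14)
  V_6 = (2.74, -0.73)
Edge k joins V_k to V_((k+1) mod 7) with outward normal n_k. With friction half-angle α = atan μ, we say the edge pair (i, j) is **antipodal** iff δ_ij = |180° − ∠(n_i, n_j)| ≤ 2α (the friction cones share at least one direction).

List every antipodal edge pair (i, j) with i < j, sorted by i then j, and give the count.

α = atan 0.35 = 19.29°;  2α = 38.58°
n_0 = (+0.2413, +0.9704)
n_1 = (-0.3704, +0.9289)
n_2 = (-0.9664, +0.2569)
n_3 = (-0.7144, -0.6998)
n_4 = (-0.0782, -0.9969)
n_5 = (+0.6849, -0.7286)
n_6 = (+0.8611, +0.5084)
  (0,1): δ = 144.29°  ·
  (0,2): δ = 90.92°  ·
  (0,3): δ = 31.63°  ✓
  (0,4): δ = 9.48°  ✓
  (0,5): δ = 57.19°  ·
  (0,6): δ = 134.52°  ·
  (1,2): δ = 126.63°  ·
  (1,3): δ = 67.33°  ·
  (1,4): δ = 26.23°  ✓
  (1,5): δ = 21.49°  ✓
  (1,6): δ = 98.81°  ·
  (2,3): δ = 120.70°  ·
  (2,4): δ = 79.60°  ·
  (2,5): δ = 31.89°  ✓
  (2,6): δ = 45.44°  ·
  (3,4): δ = 138.89°  ·
  (3,5): δ = 91.18°  ·
  (3,6): δ = 13.85°  ✓
  (4,5): δ = 132.29°  ·
  (4,6): δ = 54.96°  ·
  (5,6): δ = 102.67°  ·
antipodal pairs: 6

count = 6; pairs: (0,3), (0,4), (1,4), (1,5), (2,5), (3,6)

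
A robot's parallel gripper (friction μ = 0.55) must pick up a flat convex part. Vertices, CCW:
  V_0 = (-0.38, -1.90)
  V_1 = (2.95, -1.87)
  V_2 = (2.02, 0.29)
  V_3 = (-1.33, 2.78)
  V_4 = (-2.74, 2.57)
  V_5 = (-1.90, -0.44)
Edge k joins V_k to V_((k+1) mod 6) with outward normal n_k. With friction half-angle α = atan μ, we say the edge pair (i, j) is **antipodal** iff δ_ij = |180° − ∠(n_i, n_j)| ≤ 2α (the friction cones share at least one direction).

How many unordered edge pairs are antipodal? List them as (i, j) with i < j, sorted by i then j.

count = 7; pairs: (0,2), (0,3), (1,4), (1,5), (2,4), (2,5), (3,5)

α = atan 0.55 = 28.81°;  2α = 57.62°
n_0 = (+0.0090, -1.0000)
n_1 = (+0.9185, +0.3955)
n_2 = (+0.5965, +0.8026)
n_3 = (-0.1473, +0.9891)
n_4 = (-0.9632, -0.2688)
n_5 = (-0.6927, -0.7212)
  (0,1): δ = 67.22°  ·
  (0,2): δ = 37.14°  ✓
  (0,3): δ = 7.95°  ✓
  (0,4): δ = 105.08°  ·
  (0,5): δ = 135.64°  ·
  (1,2): δ = 149.92°  ·
  (1,3): δ = 104.82°  ·
  (1,4): δ = 7.70°  ✓
  (1,5): δ = 22.86°  ✓
  (2,3): δ = 134.91°  ·
  (2,4): δ = 37.78°  ✓
  (2,5): δ = 7.22°  ✓
  (3,4): δ = 82.88°  ·
  (3,5): δ = 52.32°  ✓
  (4,5): δ = 149.44°  ·
antipodal pairs: 7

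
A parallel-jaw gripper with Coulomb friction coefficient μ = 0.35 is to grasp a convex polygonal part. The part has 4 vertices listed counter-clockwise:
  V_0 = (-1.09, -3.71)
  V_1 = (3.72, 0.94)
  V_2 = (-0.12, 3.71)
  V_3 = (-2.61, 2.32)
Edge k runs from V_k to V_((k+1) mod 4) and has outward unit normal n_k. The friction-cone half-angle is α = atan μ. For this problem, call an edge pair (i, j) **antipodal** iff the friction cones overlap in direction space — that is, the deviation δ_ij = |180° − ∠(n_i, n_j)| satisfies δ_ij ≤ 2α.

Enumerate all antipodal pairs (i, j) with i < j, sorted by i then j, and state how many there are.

α = atan 0.35 = 19.29°;  2α = 38.58°
n_0 = (+0.6950, -0.7190)
n_1 = (+0.5850, +0.8110)
n_2 = (-0.4874, +0.8732)
n_3 = (-0.9697, -0.2444)
  (0,1): δ = 79.84°  ·
  (0,2): δ = 14.86°  ✓
  (0,3): δ = 60.12°  ·
  (1,2): δ = 115.02°  ·
  (1,3): δ = 40.05°  ·
  (2,3): δ = 105.02°  ·
antipodal pairs: 1

count = 1; pairs: (0,2)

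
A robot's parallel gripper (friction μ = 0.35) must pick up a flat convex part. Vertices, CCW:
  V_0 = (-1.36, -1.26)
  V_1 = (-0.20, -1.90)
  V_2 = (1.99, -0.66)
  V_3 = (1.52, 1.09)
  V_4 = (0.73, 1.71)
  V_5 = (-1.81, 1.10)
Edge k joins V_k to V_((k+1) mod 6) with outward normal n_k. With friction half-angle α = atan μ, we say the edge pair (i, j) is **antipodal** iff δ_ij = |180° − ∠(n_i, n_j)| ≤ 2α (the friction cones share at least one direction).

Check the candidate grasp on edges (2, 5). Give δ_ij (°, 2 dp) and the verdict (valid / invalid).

δ = 4.24°, valid

α = atan 0.35 = 19.29°;  2α = 38.58°
edge 2: e_2 = (-0.47, +1.75);  n_2 = (+0.9658, +0.2594)
edge 5: e_5 = (+0.45, -2.36);  n_5 = (-0.9823, -0.1873)
∠(n_2, n_5) = 175.76°
δ = |180° − 175.76°| = 4.24°
4.24° ≤ 2α = 38.58°  →  valid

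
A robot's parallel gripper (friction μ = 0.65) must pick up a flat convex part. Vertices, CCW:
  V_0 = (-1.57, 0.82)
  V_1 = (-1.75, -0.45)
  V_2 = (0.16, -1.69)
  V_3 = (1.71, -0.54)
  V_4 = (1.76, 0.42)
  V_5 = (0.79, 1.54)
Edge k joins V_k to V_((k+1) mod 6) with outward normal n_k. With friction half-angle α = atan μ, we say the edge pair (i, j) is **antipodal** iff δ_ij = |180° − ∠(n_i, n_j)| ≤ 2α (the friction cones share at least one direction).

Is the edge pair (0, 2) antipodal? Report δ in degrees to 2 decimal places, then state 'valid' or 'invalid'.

δ = 45.36°, valid

α = atan 0.65 = 33.02°;  2α = 66.05°
edge 0: e_0 = (-0.18, -1.27);  n_0 = (-0.9901, +0.1403)
edge 2: e_2 = (+1.55, +1.15);  n_2 = (+0.5958, -0.8031)
∠(n_0, n_2) = 134.64°
δ = |180° − 134.64°| = 45.36°
45.36° ≤ 2α = 66.05°  →  valid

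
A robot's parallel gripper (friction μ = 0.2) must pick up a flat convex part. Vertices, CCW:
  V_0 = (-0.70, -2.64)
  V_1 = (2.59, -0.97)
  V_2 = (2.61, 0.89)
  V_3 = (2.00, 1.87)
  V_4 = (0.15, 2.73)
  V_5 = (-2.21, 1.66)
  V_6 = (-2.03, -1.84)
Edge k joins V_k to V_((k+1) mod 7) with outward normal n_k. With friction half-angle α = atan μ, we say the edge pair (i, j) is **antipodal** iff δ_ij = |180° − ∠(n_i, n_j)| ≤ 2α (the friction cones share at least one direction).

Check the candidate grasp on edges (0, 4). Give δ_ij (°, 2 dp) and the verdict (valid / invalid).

α = atan 0.2 = 11.31°;  2α = 22.62°
edge 0: e_0 = (+3.29, +1.67);  n_0 = (+0.4526, -0.8917)
edge 4: e_4 = (-2.36, -1.07);  n_4 = (-0.4129, +0.9108)
∠(n_0, n_4) = 177.48°
δ = |180° − 177.48°| = 2.52°
2.52° ≤ 2α = 22.62°  →  valid

δ = 2.52°, valid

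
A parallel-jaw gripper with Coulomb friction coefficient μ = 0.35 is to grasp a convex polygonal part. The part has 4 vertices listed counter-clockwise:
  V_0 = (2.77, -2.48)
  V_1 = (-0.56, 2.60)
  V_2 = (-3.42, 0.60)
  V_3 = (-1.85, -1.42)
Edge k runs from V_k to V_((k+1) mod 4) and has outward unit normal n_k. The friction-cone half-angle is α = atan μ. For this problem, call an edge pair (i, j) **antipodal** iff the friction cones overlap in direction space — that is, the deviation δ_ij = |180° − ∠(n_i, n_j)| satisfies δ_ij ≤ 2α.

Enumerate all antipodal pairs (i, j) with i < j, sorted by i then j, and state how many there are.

count = 1; pairs: (0,2)

α = atan 0.35 = 19.29°;  2α = 38.58°
n_0 = (+0.8363, +0.5482)
n_1 = (-0.5731, +0.8195)
n_2 = (-0.7896, -0.6137)
n_3 = (-0.2236, -0.9747)
  (0,1): δ = 88.28°  ·
  (0,2): δ = 4.61°  ✓
  (0,3): δ = 43.83°  ·
  (1,2): δ = 87.11°  ·
  (1,3): δ = 47.89°  ·
  (2,3): δ = 140.78°  ·
antipodal pairs: 1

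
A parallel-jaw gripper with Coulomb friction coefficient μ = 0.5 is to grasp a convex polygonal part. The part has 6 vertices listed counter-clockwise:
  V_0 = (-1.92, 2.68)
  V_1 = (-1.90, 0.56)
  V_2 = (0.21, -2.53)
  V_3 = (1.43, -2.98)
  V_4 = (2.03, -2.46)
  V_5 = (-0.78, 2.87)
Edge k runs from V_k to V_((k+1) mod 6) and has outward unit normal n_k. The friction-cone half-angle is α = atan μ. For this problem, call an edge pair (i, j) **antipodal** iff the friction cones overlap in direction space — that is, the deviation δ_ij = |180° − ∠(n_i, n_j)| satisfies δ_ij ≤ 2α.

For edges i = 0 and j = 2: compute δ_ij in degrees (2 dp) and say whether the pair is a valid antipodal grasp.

δ = 110.79°, invalid

α = atan 0.5 = 26.57°;  2α = 53.13°
edge 0: e_0 = (+0.02, -2.12);  n_0 = (-1.0000, -0.0094)
edge 2: e_2 = (+1.22, -0.45);  n_2 = (-0.3461, -0.9382)
∠(n_0, n_2) = 69.21°
δ = |180° − 69.21°| = 110.79°
110.79° > 2α = 53.13°  →  invalid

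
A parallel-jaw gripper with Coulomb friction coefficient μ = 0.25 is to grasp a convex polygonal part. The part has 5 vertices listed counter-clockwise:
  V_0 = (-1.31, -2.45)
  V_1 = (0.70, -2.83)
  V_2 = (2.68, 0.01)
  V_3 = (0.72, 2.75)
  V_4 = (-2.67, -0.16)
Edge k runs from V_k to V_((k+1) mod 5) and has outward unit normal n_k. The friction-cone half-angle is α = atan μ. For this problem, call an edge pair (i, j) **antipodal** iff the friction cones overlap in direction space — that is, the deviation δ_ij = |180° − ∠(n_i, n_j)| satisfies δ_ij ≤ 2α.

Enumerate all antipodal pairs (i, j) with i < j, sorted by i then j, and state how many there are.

count = 2; pairs: (1,3), (2,4)

α = atan 0.25 = 14.04°;  2α = 28.07°
n_0 = (-0.1858, -0.9826)
n_1 = (+0.8203, -0.5719)
n_2 = (+0.8133, +0.5818)
n_3 = (-0.6513, +0.7588)
n_4 = (-0.8598, -0.5106)
  (0,1): δ = 114.18°  ·
  (0,2): δ = 43.72°  ·
  (0,3): δ = 51.35°  ·
  (0,4): δ = 131.41°  ·
  (1,2): δ = 109.54°  ·
  (1,3): δ = 14.47°  ✓
  (1,4): δ = 65.59°  ·
  (2,3): δ = 84.93°  ·
  (2,4): δ = 4.87°  ✓
  (3,4): δ = 99.94°  ·
antipodal pairs: 2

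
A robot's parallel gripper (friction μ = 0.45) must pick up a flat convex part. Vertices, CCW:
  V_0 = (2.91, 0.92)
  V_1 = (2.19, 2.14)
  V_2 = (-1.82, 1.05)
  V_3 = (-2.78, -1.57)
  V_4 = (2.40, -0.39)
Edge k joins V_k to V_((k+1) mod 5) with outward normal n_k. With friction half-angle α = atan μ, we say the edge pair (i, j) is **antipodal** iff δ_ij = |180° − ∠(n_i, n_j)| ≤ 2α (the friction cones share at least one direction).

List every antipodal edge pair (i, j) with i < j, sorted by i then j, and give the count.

α = atan 0.45 = 24.23°;  2α = 48.46°
n_0 = (+0.8612, +0.5083)
n_1 = (-0.2623, +0.9650)
n_2 = (-0.9390, +0.3440)
n_3 = (+0.2221, -0.9750)
n_4 = (+0.9319, -0.3628)
  (0,1): δ = 105.34°  ·
  (0,2): δ = 50.67°  ·
  (0,3): δ = 72.29°  ·
  (0,4): δ = 128.18°  ·
  (1,2): δ = 125.33°  ·
  (1,3): δ = 2.37°  ✓
  (1,4): δ = 53.52°  ·
  (2,3): δ = 57.04°  ·
  (2,4): δ = 1.15°  ✓
  (3,4): δ = 124.10°  ·
antipodal pairs: 2

count = 2; pairs: (1,3), (2,4)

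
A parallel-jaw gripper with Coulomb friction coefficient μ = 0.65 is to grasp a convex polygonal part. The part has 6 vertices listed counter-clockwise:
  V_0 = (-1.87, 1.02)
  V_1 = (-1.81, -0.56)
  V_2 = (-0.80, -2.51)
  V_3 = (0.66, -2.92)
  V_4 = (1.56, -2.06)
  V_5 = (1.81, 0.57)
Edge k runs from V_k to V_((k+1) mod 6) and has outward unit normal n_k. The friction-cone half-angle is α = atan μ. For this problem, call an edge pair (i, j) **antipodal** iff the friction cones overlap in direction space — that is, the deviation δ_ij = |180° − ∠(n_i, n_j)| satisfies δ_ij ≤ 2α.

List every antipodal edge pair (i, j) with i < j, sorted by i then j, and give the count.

count = 6; pairs: (0,3), (0,4), (1,4), (1,5), (2,5), (3,5)

α = atan 0.65 = 33.02°;  2α = 66.05°
n_0 = (-0.9993, -0.0379)
n_1 = (-0.8880, -0.4599)
n_2 = (-0.2704, -0.9628)
n_3 = (+0.6909, -0.7230)
n_4 = (+0.9955, -0.0946)
n_5 = (+0.1214, +0.9926)
  (0,1): δ = 154.79°  ·
  (0,2): δ = 107.86°  ·
  (0,3): δ = 48.48°  ✓
  (0,4): δ = 7.60°  ✓
  (0,5): δ = 80.85°  ·
  (1,2): δ = 133.07°  ·
  (1,3): δ = 73.68°  ·
  (1,4): δ = 32.81°  ✓
  (1,5): δ = 55.65°  ✓
  (2,3): δ = 120.62°  ·
  (2,4): δ = 79.74°  ·
  (2,5): δ = 8.71°  ✓
  (3,4): δ = 139.13°  ·
  (3,5): δ = 50.67°  ✓
  (4,5): δ = 91.54°  ·
antipodal pairs: 6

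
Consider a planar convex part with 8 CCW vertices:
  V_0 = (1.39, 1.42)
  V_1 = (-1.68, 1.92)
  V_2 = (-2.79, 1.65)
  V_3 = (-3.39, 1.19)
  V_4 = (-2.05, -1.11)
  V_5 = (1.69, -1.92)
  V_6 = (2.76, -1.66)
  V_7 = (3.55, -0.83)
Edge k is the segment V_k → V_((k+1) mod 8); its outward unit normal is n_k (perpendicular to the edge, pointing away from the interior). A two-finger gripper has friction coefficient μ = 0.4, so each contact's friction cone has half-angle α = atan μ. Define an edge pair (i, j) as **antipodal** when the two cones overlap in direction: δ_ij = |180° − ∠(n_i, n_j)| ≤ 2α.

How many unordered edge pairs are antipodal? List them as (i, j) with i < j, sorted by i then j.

α = atan 0.4 = 21.80°;  2α = 43.60°
n_0 = (+0.1607, +0.9870)
n_1 = (-0.2364, +0.9717)
n_2 = (-0.6084, +0.7936)
n_3 = (-0.8641, -0.5034)
n_4 = (-0.2117, -0.9773)
n_5 = (+0.2361, -0.9717)
n_6 = (+0.7243, -0.6894)
n_7 = (+0.7214, +0.6925)
  (0,1): δ = 157.08°  ·
  (0,2): δ = 133.27°  ·
  (0,3): δ = 50.52°  ·
  (0,4): δ = 2.97°  ✓
  (0,5): δ = 22.91°  ✓
  (0,6): δ = 55.66°  ·
  (0,7): δ = 143.08°  ·
  (1,2): δ = 156.20°  ·
  (1,3): δ = 73.45°  ·
  (1,4): δ = 25.89°  ✓
  (1,5): δ = 0.01°  ✓
  (1,6): δ = 32.74°  ✓
  (1,7): δ = 120.16°  ·
  (2,3): δ = 97.25°  ·
  (2,4): δ = 49.70°  ·
  (2,5): δ = 23.82°  ✓
  (2,6): δ = 8.94°  ✓
  (2,7): δ = 96.35°  ·
  (3,4): δ = 132.45°  ·
  (3,5): δ = 106.57°  ·
  (3,6): δ = 73.81°  ·
  (3,7): δ = 13.61°  ✓
  (4,5): δ = 154.12°  ·
  (4,6): δ = 121.37°  ·
  (4,7): δ = 33.95°  ✓
  (5,6): δ = 147.24°  ·
  (5,7): δ = 59.83°  ·
  (6,7): δ = 92.58°  ·
antipodal pairs: 9

count = 9; pairs: (0,4), (0,5), (1,4), (1,5), (1,6), (2,5), (2,6), (3,7), (4,7)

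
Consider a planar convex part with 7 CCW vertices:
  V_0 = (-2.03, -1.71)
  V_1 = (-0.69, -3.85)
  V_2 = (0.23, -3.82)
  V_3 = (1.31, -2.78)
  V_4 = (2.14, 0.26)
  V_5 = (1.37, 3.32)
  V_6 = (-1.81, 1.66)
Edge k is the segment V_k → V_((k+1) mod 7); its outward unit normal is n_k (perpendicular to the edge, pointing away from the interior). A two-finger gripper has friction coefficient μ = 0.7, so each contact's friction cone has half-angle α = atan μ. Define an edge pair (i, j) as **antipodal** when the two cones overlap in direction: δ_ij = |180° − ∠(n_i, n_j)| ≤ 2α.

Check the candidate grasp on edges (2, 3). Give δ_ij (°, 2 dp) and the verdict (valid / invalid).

α = atan 0.7 = 34.99°;  2α = 69.98°
edge 2: e_2 = (+1.08, +1.04);  n_2 = (+0.6936, -0.7203)
edge 3: e_3 = (+0.83, +3.04);  n_3 = (+0.9647, -0.2634)
∠(n_2, n_3) = 30.81°
δ = |180° − 30.81°| = 149.19°
149.19° > 2α = 69.98°  →  invalid

δ = 149.19°, invalid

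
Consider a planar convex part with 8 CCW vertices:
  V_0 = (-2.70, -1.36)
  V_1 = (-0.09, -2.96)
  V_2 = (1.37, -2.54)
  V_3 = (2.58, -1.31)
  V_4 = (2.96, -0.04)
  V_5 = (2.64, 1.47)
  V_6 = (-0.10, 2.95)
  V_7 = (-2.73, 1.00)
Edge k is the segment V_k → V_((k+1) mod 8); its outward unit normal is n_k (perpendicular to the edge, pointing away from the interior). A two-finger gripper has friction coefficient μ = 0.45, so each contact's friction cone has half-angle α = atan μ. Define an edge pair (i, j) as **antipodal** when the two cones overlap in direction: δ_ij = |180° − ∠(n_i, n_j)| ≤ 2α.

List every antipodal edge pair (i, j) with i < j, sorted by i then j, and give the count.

α = atan 0.45 = 24.23°;  2α = 48.46°
n_0 = (-0.5226, -0.8526)
n_1 = (+0.2765, -0.9610)
n_2 = (+0.7129, -0.7013)
n_3 = (+0.9580, -0.2867)
n_4 = (+0.9783, +0.2073)
n_5 = (+0.4752, +0.8799)
n_6 = (-0.5956, +0.8033)
n_7 = (-0.9999, -0.0127)
  (0,1): δ = 132.44°  ·
  (0,2): δ = 103.02°  ·
  (0,3): δ = 75.15°  ·
  (0,4): δ = 46.53°  ✓
  (0,5): δ = 3.13°  ✓
  (0,6): δ = 68.06°  ·
  (0,7): δ = 122.24°  ·
  (1,2): δ = 150.58°  ·
  (1,3): δ = 122.71°  ·
  (1,4): δ = 94.08°  ·
  (1,5): δ = 44.42°  ✓
  (1,6): δ = 20.51°  ✓
  (1,7): δ = 74.68°  ·
  (2,3): δ = 152.13°  ·
  (2,4): δ = 123.50°  ·
  (2,5): δ = 73.85°  ·
  (2,6): δ = 8.91°  ✓
  (2,7): δ = 45.26°  ✓
  (3,4): δ = 151.38°  ·
  (3,5): δ = 101.72°  ·
  (3,6): δ = 36.79°  ✓
  (3,7): δ = 17.39°  ✓
  (4,5): δ = 130.34°  ·
  (4,6): δ = 65.41°  ·
  (4,7): δ = 11.24°  ✓
  (5,6): δ = 115.07°  ·
  (5,7): δ = 60.90°  ·
  (6,7): δ = 125.83°  ·
antipodal pairs: 9

count = 9; pairs: (0,4), (0,5), (1,5), (1,6), (2,6), (2,7), (3,6), (3,7), (4,7)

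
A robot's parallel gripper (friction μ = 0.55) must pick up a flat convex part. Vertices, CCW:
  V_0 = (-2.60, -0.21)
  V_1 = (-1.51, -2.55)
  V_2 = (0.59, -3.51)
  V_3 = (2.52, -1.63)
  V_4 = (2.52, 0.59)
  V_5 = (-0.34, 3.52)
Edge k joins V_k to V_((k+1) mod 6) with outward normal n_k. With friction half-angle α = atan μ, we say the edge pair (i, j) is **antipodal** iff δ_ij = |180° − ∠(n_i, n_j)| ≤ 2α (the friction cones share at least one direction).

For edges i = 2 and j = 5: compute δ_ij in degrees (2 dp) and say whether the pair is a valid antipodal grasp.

δ = 14.54°, valid

α = atan 0.55 = 28.81°;  2α = 57.62°
edge 2: e_2 = (+1.93, +1.88);  n_2 = (+0.6978, -0.7163)
edge 5: e_5 = (-2.26, -3.73);  n_5 = (-0.8553, +0.5182)
∠(n_2, n_5) = 165.46°
δ = |180° − 165.46°| = 14.54°
14.54° ≤ 2α = 57.62°  →  valid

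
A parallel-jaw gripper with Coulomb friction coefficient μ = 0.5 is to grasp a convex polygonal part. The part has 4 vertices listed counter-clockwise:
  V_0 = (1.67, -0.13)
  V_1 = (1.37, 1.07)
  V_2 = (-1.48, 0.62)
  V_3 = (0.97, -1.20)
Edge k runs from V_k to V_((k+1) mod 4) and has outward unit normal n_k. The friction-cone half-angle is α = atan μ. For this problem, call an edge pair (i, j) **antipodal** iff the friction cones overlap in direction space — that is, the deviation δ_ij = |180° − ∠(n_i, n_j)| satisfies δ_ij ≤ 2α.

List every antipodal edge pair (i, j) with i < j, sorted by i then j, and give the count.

count = 3; pairs: (0,2), (1,2), (1,3)

α = atan 0.5 = 26.57°;  2α = 53.13°
n_0 = (+0.9701, +0.2425)
n_1 = (-0.1560, +0.9878)
n_2 = (-0.5963, -0.8027)
n_3 = (+0.8368, -0.5475)
  (0,1): δ = 95.06°  ·
  (0,2): δ = 39.36°  ✓
  (0,3): δ = 132.77°  ·
  (1,2): δ = 45.58°  ✓
  (1,3): δ = 47.83°  ✓
  (2,3): δ = 86.59°  ·
antipodal pairs: 3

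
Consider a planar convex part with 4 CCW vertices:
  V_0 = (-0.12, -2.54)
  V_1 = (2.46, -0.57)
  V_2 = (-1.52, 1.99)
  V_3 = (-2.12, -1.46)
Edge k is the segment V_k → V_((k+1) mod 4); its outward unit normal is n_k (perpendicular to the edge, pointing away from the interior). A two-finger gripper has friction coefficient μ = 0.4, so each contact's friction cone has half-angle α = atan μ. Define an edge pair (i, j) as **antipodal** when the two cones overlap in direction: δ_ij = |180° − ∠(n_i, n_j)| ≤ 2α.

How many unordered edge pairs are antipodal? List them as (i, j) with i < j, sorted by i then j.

α = atan 0.4 = 21.80°;  2α = 43.60°
n_0 = (+0.6069, -0.7948)
n_1 = (+0.5410, +0.8410)
n_2 = (-0.9852, +0.1713)
n_3 = (-0.4751, -0.8799)
  (0,1): δ = 70.11°  ·
  (0,2): δ = 42.77°  ✓
  (0,3): δ = 114.27°  ·
  (1,2): δ = 67.12°  ·
  (1,3): δ = 4.38°  ✓
  (2,3): δ = 108.50°  ·
antipodal pairs: 2

count = 2; pairs: (0,2), (1,3)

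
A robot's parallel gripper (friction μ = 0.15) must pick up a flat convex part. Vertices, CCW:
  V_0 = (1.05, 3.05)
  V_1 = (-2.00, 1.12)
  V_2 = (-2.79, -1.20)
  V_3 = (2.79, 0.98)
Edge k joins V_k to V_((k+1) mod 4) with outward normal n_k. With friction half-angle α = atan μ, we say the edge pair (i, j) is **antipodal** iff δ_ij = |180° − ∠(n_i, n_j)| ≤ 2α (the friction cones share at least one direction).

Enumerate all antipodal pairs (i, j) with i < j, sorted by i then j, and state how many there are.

α = atan 0.15 = 8.53°;  2α = 17.06°
n_0 = (-0.5347, +0.8450)
n_1 = (-0.9466, +0.3223)
n_2 = (+0.3639, -0.9314)
n_3 = (+0.7655, +0.6435)
  (0,1): δ = 141.13°  ·
  (0,2): δ = 10.99°  ✓
  (0,3): δ = 97.72°  ·
  (1,2): δ = 49.86°  ·
  (1,3): δ = 58.85°  ·
  (2,3): δ = 71.29°  ·
antipodal pairs: 1

count = 1; pairs: (0,2)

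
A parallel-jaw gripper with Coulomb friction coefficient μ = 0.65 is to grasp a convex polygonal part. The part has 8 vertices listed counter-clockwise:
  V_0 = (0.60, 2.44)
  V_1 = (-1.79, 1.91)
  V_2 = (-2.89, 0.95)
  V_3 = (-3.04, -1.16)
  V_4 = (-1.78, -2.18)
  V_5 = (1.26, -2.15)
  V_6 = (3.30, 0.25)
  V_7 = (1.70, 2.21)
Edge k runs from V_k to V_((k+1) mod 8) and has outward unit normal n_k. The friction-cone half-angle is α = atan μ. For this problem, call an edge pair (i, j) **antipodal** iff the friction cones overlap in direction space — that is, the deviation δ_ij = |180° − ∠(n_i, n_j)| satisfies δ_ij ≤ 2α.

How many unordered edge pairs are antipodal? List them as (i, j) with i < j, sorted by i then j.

α = atan 0.65 = 33.02°;  2α = 66.05°
n_0 = (-0.2165, +0.9763)
n_1 = (-0.6575, +0.7534)
n_2 = (-0.9975, +0.0709)
n_3 = (-0.6292, -0.7772)
n_4 = (+0.0099, -1.0000)
n_5 = (+0.7619, -0.6476)
n_6 = (+0.7747, +0.6324)
n_7 = (+0.2047, +0.9788)
  (0,1): δ = 151.39°  ·
  (0,2): δ = 106.57°  ·
  (0,3): δ = 51.49°  ✓
  (0,4): δ = 11.94°  ✓
  (0,5): δ = 37.13°  ✓
  (0,6): δ = 116.72°  ·
  (0,7): δ = 155.69°  ·
  (1,2): δ = 135.18°  ·
  (1,3): δ = 80.10°  ·
  (1,4): δ = 40.55°  ✓
  (1,5): δ = 8.52°  ✓
  (1,6): δ = 88.11°  ·
  (1,7): δ = 127.08°  ·
  (2,3): δ = 124.92°  ·
  (2,4): δ = 85.37°  ·
  (2,5): δ = 36.30°  ✓
  (2,6): δ = 43.29°  ✓
  (2,7): δ = 82.26°  ·
  (3,4): δ = 140.44°  ·
  (3,5): δ = 91.37°  ·
  (3,6): δ = 11.78°  ✓
  (3,7): δ = 27.18°  ✓
  (4,5): δ = 130.93°  ·
  (4,6): δ = 51.34°  ✓
  (4,7): δ = 12.38°  ✓
  (5,6): δ = 100.41°  ·
  (5,7): δ = 61.45°  ✓
  (6,7): δ = 141.04°  ·
antipodal pairs: 12

count = 12; pairs: (0,3), (0,4), (0,5), (1,4), (1,5), (2,5), (2,6), (3,6), (3,7), (4,6), (4,7), (5,7)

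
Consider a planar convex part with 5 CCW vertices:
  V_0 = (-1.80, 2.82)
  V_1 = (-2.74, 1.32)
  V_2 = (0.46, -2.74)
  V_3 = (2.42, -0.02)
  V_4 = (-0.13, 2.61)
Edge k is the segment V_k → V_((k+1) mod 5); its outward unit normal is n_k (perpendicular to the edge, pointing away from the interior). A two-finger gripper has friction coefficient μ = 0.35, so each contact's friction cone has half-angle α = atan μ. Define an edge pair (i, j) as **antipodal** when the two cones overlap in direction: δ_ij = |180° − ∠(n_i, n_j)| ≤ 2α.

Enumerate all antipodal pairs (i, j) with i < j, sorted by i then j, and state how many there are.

count = 2; pairs: (0,2), (1,3)

α = atan 0.35 = 19.29°;  2α = 38.58°
n_0 = (-0.8474, +0.5310)
n_1 = (-0.7854, -0.6190)
n_2 = (+0.8113, -0.5846)
n_3 = (+0.7179, +0.6961)
n_4 = (+0.1248, +0.9922)
  (0,1): δ = 109.68°  ·
  (0,2): δ = 3.70°  ✓
  (0,3): δ = 76.19°  ·
  (0,4): δ = 114.91°  ·
  (1,2): δ = 74.02°  ·
  (1,3): δ = 5.87°  ✓
  (1,4): δ = 44.59°  ·
  (2,3): δ = 100.11°  ·
  (2,4): δ = 61.39°  ·
  (3,4): δ = 141.28°  ·
antipodal pairs: 2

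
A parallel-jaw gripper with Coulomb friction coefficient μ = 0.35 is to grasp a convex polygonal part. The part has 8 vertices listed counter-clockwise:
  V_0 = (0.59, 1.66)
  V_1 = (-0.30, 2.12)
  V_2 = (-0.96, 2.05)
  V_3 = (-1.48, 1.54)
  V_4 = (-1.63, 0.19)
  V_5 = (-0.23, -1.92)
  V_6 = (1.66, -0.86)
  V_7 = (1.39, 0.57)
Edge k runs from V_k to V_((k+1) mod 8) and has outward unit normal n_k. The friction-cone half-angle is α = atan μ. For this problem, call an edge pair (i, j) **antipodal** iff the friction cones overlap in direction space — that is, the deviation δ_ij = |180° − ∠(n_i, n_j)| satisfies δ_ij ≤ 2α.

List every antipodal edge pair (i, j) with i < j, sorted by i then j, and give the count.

α = atan 0.35 = 19.29°;  2α = 38.58°
n_0 = (+0.4592, +0.8884)
n_1 = (-0.1055, +0.9944)
n_2 = (-0.7002, +0.7139)
n_3 = (-0.9939, +0.1104)
n_4 = (-0.8333, -0.5529)
n_5 = (+0.4892, -0.8722)
n_6 = (+0.9826, +0.1855)
n_7 = (+0.8062, +0.5917)
  (0,1): δ = 146.61°  ·
  (0,2): δ = 108.22°  ·
  (0,3): δ = 69.01°  ·
  (0,4): δ = 29.10°  ✓
  (0,5): δ = 56.62°  ·
  (0,6): δ = 128.02°  ·
  (0,7): δ = 153.61°  ·
  (1,2): δ = 141.61°  ·
  (1,3): δ = 102.39°  ·
  (1,4): δ = 62.49°  ·
  (1,5): δ = 23.23°  ✓
  (1,6): δ = 94.64°  ·
  (1,7): δ = 120.22°  ·
  (2,3): δ = 140.78°  ·
  (2,4): δ = 100.88°  ·
  (2,5): δ = 15.16°  ✓
  (2,6): δ = 56.25°  ·
  (2,7): δ = 81.83°  ·
  (3,4): δ = 140.10°  ·
  (3,5): δ = 54.37°  ·
  (3,6): δ = 17.03°  ✓
  (3,7): δ = 42.62°  ·
  (4,5): δ = 94.28°  ·
  (4,6): δ = 22.87°  ✓
  (4,7): δ = 2.71°  ✓
  (5,6): δ = 108.59°  ·
  (5,7): δ = 83.01°  ·
  (6,7): δ = 154.42°  ·
antipodal pairs: 6

count = 6; pairs: (0,4), (1,5), (2,5), (3,6), (4,6), (4,7)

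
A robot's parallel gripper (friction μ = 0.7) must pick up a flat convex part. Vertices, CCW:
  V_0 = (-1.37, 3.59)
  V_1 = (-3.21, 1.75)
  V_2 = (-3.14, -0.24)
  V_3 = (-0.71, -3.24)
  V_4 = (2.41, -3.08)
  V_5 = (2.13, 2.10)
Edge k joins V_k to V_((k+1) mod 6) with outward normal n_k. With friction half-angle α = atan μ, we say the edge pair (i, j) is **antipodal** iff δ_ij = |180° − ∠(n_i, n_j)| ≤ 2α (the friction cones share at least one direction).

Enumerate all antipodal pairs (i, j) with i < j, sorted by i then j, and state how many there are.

α = atan 0.7 = 34.99°;  2α = 69.98°
n_0 = (-0.7071, +0.7071)
n_1 = (-0.9994, -0.0352)
n_2 = (-0.7771, -0.6294)
n_3 = (+0.0512, -0.9987)
n_4 = (+0.9985, +0.0540)
n_5 = (+0.3917, +0.9201)
  (0,1): δ = 132.99°  ·
  (0,2): δ = 95.99°  ·
  (0,3): δ = 42.06°  ✓
  (0,4): δ = 48.09°  ✓
  (0,5): δ = 111.94°  ·
  (1,2): δ = 143.01°  ·
  (1,3): δ = 89.08°  ·
  (1,4): δ = 1.08°  ✓
  (1,5): δ = 64.93°  ✓
  (2,3): δ = 126.07°  ·
  (2,4): δ = 35.91°  ✓
  (2,5): δ = 27.93°  ✓
  (3,4): δ = 89.84°  ·
  (3,5): δ = 26.00°  ✓
  (4,5): δ = 116.15°  ·
antipodal pairs: 7

count = 7; pairs: (0,3), (0,4), (1,4), (1,5), (2,4), (2,5), (3,5)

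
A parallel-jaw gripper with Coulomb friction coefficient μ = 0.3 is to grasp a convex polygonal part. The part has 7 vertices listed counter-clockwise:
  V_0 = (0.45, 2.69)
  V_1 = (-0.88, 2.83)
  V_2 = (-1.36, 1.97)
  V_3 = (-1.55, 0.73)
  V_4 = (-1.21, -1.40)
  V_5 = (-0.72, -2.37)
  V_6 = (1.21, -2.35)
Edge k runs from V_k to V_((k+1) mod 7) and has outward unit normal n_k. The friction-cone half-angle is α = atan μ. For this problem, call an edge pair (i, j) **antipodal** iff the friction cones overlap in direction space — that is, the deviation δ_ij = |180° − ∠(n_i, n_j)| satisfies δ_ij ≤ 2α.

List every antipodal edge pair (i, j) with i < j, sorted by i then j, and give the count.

count = 4; pairs: (0,5), (2,6), (3,6), (4,6)

α = atan 0.3 = 16.70°;  2α = 33.40°
n_0 = (+0.1047, +0.9945)
n_1 = (-0.8732, +0.4874)
n_2 = (-0.9885, +0.1515)
n_3 = (-0.9875, -0.1576)
n_4 = (-0.8926, -0.4509)
n_5 = (+0.0104, -0.9999)
n_6 = (+0.9888, +0.1491)
  (0,1): δ = 113.16°  ·
  (0,2): δ = 92.70°  ·
  (0,3): δ = 74.92°  ·
  (0,4): δ = 57.19°  ·
  (0,5): δ = 6.60°  ✓
  (0,6): δ = 104.58°  ·
  (1,2): δ = 159.54°  ·
  (1,3): δ = 141.76°  ·
  (1,4): δ = 124.03°  ·
  (1,5): δ = 60.24°  ·
  (1,6): δ = 37.74°  ·
  (2,3): δ = 162.22°  ·
  (2,4): δ = 144.49°  ·
  (2,5): δ = 80.69°  ·
  (2,6): δ = 17.29°  ✓
  (3,4): δ = 162.27°  ·
  (3,5): δ = 98.48°  ·
  (3,6): δ = 0.49°  ✓
  (4,5): δ = 116.21°  ·
  (4,6): δ = 18.23°  ✓
  (5,6): δ = 82.02°  ·
antipodal pairs: 4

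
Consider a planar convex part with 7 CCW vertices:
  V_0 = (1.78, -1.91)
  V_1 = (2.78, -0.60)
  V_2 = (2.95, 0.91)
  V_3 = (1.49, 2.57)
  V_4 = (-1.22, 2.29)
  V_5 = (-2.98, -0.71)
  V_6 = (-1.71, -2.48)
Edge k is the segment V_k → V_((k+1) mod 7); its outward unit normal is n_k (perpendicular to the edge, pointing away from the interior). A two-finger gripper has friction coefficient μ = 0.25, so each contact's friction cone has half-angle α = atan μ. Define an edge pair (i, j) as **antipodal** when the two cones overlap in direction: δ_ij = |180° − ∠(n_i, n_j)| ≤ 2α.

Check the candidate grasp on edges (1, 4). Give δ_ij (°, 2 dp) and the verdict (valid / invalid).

δ = 23.98°, valid

α = atan 0.25 = 14.04°;  2α = 28.07°
edge 1: e_1 = (+0.17, +1.51);  n_1 = (+0.9937, -0.1119)
edge 4: e_4 = (-1.76, -3.00);  n_4 = (-0.8625, +0.5060)
∠(n_1, n_4) = 156.02°
δ = |180° − 156.02°| = 23.98°
23.98° ≤ 2α = 28.07°  →  valid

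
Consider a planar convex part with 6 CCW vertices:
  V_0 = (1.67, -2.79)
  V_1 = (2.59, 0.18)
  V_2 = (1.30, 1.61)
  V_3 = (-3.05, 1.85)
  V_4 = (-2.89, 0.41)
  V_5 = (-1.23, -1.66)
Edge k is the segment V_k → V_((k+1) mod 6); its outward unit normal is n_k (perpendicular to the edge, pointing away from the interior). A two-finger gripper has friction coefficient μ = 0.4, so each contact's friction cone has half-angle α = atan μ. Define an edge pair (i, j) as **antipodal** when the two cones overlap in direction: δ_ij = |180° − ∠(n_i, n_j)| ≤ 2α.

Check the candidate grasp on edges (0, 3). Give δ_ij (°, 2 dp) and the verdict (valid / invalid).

δ = 23.55°, valid

α = atan 0.4 = 21.80°;  2α = 43.60°
edge 0: e_0 = (+0.92, +2.97);  n_0 = (+0.9552, -0.2959)
edge 3: e_3 = (+0.16, -1.44);  n_3 = (-0.9939, -0.1104)
∠(n_0, n_3) = 156.45°
δ = |180° − 156.45°| = 23.55°
23.55° ≤ 2α = 43.60°  →  valid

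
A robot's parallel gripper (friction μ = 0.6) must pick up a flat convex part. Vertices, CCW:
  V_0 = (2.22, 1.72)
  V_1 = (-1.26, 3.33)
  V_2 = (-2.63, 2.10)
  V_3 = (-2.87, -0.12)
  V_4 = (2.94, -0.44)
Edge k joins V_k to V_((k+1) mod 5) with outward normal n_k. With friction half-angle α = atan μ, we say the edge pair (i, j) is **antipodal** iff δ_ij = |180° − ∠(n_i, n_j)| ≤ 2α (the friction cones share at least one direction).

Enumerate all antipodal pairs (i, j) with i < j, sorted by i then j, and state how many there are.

α = atan 0.6 = 30.96°;  2α = 61.93°
n_0 = (+0.4199, +0.9076)
n_1 = (-0.6681, +0.7441)
n_2 = (-0.9942, +0.1075)
n_3 = (-0.0550, -0.9985)
n_4 = (+0.9487, +0.3162)
  (0,1): δ = 113.25°  ·
  (0,2): δ = 71.34°  ·
  (0,3): δ = 21.67°  ✓
  (0,4): δ = 133.26°  ·
  (1,2): δ = 138.09°  ·
  (1,3): δ = 45.07°  ✓
  (1,4): δ = 66.52°  ·
  (2,3): δ = 86.98°  ·
  (2,4): δ = 24.61°  ✓
  (3,4): δ = 68.41°  ·
antipodal pairs: 3

count = 3; pairs: (0,3), (1,3), (2,4)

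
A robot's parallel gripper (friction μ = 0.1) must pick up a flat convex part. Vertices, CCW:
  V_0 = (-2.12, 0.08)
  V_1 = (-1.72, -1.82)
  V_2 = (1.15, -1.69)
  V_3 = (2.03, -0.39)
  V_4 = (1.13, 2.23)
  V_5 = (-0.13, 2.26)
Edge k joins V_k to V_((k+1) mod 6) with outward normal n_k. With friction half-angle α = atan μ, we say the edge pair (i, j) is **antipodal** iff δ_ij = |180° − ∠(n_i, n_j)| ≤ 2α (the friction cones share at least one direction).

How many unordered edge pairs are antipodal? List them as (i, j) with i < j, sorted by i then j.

count = 3; pairs: (0,3), (1,4), (2,5)

α = atan 0.1 = 5.71°;  2α = 11.42°
n_0 = (-0.9785, -0.2060)
n_1 = (+0.0452, -0.9990)
n_2 = (+0.8281, -0.5606)
n_3 = (+0.9458, +0.3249)
n_4 = (+0.0238, +0.9997)
n_5 = (-0.7386, +0.6742)
  (0,1): δ = 99.30°  ·
  (0,2): δ = 45.98°  ·
  (0,3): δ = 7.07°  ✓
  (0,4): δ = 76.75°  ·
  (0,5): δ = 125.72°  ·
  (1,2): δ = 126.69°  ·
  (1,3): δ = 73.64°  ·
  (1,4): δ = 3.96°  ✓
  (1,5): δ = 45.02°  ·
  (2,3): δ = 126.95°  ·
  (2,4): δ = 57.27°  ·
  (2,5): δ = 8.30°  ✓
  (3,4): δ = 110.32°  ·
  (3,5): δ = 61.35°  ·
  (4,5): δ = 131.03°  ·
antipodal pairs: 3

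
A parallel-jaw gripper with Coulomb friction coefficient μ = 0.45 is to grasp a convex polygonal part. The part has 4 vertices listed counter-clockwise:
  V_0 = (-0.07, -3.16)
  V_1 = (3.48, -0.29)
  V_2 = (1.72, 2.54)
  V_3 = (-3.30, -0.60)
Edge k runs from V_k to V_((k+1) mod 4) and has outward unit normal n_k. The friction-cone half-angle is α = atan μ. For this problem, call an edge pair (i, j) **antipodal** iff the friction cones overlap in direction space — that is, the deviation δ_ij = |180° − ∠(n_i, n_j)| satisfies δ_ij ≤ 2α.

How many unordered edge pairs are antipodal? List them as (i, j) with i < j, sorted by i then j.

count = 2; pairs: (0,2), (1,3)

α = atan 0.45 = 24.23°;  2α = 48.46°
n_0 = (+0.6287, -0.7777)
n_1 = (+0.8492, +0.5281)
n_2 = (-0.5303, +0.8478)
n_3 = (-0.6211, -0.7837)
  (0,1): δ = 97.08°  ·
  (0,2): δ = 6.93°  ✓
  (0,3): δ = 102.65°  ·
  (1,2): δ = 89.85°  ·
  (1,3): δ = 19.72°  ✓
  (2,3): δ = 70.43°  ·
antipodal pairs: 2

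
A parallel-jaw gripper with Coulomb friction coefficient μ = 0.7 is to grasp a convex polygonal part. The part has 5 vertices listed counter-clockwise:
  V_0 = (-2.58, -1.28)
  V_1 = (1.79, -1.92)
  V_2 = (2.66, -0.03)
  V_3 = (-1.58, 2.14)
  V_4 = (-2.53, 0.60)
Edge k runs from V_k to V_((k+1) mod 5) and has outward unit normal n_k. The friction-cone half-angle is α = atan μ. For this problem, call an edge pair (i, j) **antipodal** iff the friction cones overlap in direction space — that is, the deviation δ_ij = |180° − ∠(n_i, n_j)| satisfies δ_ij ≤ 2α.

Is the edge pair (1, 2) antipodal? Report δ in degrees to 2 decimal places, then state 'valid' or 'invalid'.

δ = 92.39°, invalid

α = atan 0.7 = 34.99°;  2α = 69.98°
edge 1: e_1 = (+0.87, +1.89);  n_1 = (+0.9084, -0.4181)
edge 2: e_2 = (-4.24, +2.17);  n_2 = (+0.4556, +0.8902)
∠(n_1, n_2) = 87.61°
δ = |180° − 87.61°| = 92.39°
92.39° > 2α = 69.98°  →  invalid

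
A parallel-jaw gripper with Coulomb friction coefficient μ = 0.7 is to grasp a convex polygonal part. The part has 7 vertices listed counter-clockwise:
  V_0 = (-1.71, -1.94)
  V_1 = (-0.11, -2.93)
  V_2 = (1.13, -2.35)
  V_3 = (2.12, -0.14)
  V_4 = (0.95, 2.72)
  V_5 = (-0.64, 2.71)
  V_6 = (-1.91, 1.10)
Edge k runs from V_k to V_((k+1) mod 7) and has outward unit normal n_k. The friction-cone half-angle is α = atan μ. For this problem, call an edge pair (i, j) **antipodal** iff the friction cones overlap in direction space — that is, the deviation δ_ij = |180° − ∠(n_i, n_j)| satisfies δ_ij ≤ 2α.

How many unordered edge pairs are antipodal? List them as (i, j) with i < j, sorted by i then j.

α = atan 0.7 = 34.99°;  2α = 69.98°
n_0 = (-0.5262, -0.8504)
n_1 = (+0.4237, -0.9058)
n_2 = (+0.9126, -0.4088)
n_3 = (+0.9255, +0.3786)
n_4 = (-0.0063, +1.0000)
n_5 = (-0.7851, +0.6193)
n_6 = (-0.9978, -0.0656)
  (0,1): δ = 123.19°  ·
  (0,2): δ = 82.38°  ·
  (0,3): δ = 36.00°  ✓
  (0,4): δ = 32.11°  ✓
  (0,5): δ = 83.48°  ·
  (0,6): δ = 125.51°  ·
  (1,2): δ = 139.20°  ·
  (1,3): δ = 92.82°  ·
  (1,4): δ = 24.71°  ✓
  (1,5): δ = 26.67°  ✓
  (1,6): δ = 68.70°  ✓
  (2,3): δ = 133.62°  ·
  (2,4): δ = 65.51°  ✓
  (2,5): δ = 14.14°  ✓
  (2,6): δ = 27.89°  ✓
  (3,4): δ = 111.89°  ·
  (3,5): δ = 60.52°  ✓
  (3,6): δ = 18.48°  ✓
  (4,5): δ = 128.63°  ·
  (4,6): δ = 86.60°  ·
  (5,6): δ = 137.97°  ·
antipodal pairs: 10

count = 10; pairs: (0,3), (0,4), (1,4), (1,5), (1,6), (2,4), (2,5), (2,6), (3,5), (3,6)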